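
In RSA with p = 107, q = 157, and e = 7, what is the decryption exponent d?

7087

φ(n) = (p−1)(q−1) = 106·156 = 16536.
Need d with 7·d ≡ 1 (mod 16536). Apply the extended Euclidean algorithm:
16536 = 2362×7 + 2
7 = 3×2 + 1
2 = 2×1 + 0
Back-substitute:
1 = 7 − 3·2
1 = −3·16536 + 7087·7
So 7·7087 ≡ 1 (mod 16536), hence d = 7087.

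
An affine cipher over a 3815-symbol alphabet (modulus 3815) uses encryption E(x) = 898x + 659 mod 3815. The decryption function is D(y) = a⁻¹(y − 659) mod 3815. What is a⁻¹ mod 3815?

Run Euclid on (3815, 898):
3815 = 4*898 + 223
898 = 4*223 + 6
223 = 37*6 + 1
6 = 6*1 + 0
The gcd is 1. Working backward:
1 = 223 − 37·6
1 = −37·898 + 149·223
1 = 149·3815 − 633·898
Hence 898⁻¹ ≡ -633 ≡ 3182 (mod 3815).

3182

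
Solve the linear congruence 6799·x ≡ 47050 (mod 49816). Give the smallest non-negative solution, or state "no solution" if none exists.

no solution

gcd(6799, 49816):
49816 = 7·6799 + 2223
6799 = 3·2223 + 130
2223 = 17·130 + 13
130 = 10·13 + 0
gcd = 13, but 13 ∤ 47050, so the congruence has no solution.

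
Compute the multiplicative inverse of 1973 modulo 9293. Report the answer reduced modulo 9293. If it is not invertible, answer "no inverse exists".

Apply the Euclidean algorithm to 9293 and 1973:
9293 = 4·1973 + 1401
1973 = 1·1401 + 572
1401 = 2·572 + 257
572 = 2·257 + 58
257 = 4·58 + 25
58 = 2·25 + 8
25 = 3·8 + 1
8 = 8·1 + 0
Since gcd(1973, 9293) = 1, back-substitute to write 1 as a combination:
1 = 25 − 3·8
1 = −3·58 + 7·25
1 = 7·257 − 31·58
1 = −31·572 + 69·257
1 = 69·1401 − 169·572
1 = −169·1973 + 238·1401
1 = 238·9293 − 1121·1973
So 1973·(-1121) ≡ 1 (mod 9293), and -1121 ≡ 8172 (mod 9293).

8172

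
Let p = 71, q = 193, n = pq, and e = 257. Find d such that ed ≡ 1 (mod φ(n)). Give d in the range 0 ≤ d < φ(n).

φ(n) = (p−1)(q−1) = 70·192 = 13440.
Need d with 257·d ≡ 1 (mod 13440). Apply the extended Euclidean algorithm:
13440 = 52·257 + 76
257 = 3·76 + 29
76 = 2·29 + 18
29 = 1·18 + 11
18 = 1·11 + 7
11 = 1·7 + 4
7 = 1·4 + 3
4 = 1·3 + 1
3 = 3·1 + 0
Back-substitute:
1 = 4 − 3
1 = −7 + 2·4
1 = 2·11 − 3·7
1 = −3·18 + 5·11
1 = 5·29 − 8·18
1 = −8·76 + 21·29
1 = 21·257 − 71·76
1 = −71·13440 + 3713·257
So 257·3713 ≡ 1 (mod 13440), hence d = 3713.

3713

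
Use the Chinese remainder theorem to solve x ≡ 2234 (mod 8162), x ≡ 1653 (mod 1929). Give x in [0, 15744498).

Write x = 2234 + 8162·k. Then 8162·k ≡ 1653 − 2234 ≡ 1348 (mod 1929).
Need 8162⁻¹ mod 1929. Extended Euclid on (1929, 446):
1929 = 4*446 + 145
446 = 3*145 + 11
145 = 13*11 + 2
11 = 5*2 + 1
2 = 2*1 + 0
Back-substitute:
1 = 11 − 5·2
1 = −5·145 + 66·11
1 = 66·446 − 203·145
1 = −203·1929 + 878·446
8162⁻¹ ≡ 878 (mod 1929), so k ≡ 878·1348 ≡ 1067 (mod 1929).
x = 2234 + 8162·1067 = 8711088.

8711088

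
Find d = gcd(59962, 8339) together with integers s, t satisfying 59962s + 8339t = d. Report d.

Apply Euclid's algorithm to 59962 and 8339:
59962 = 7×8339 + 1589
8339 = 5×1589 + 394
1589 = 4×394 + 13
394 = 30×13 + 4
13 = 3×4 + 1
4 = 4×1 + 0
gcd(59962, 8339) = 1.
Working backward:
1 = 13 − 3·4
1 = −3·394 + 91·13
1 = 91·1589 − 367·394
1 = −367·8339 + 1926·1589
1 = 1926·59962 − 13849·8339
So 1 = (1926)·59962 + (-13849)·8339.

1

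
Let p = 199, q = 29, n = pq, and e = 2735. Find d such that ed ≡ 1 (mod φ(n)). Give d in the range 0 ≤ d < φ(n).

φ(n) = (p−1)(q−1) = 198·28 = 5544.
Need d with 2735·d ≡ 1 (mod 5544). Apply the extended Euclidean algorithm:
5544 = 2×2735 + 74
2735 = 36×74 + 71
74 = 1×71 + 3
71 = 23×3 + 2
3 = 1×2 + 1
2 = 2×1 + 0
Back-substitute:
1 = 3 − 2
1 = −71 + 24·3
1 = 24·74 − 25·71
1 = −25·2735 + 924·74
1 = 924·5544 − 1873·2735
So 2735·(-1873) ≡ 1 (mod 5544), hence d ≡ -1873 ≡ 3671 (mod 5544).

3671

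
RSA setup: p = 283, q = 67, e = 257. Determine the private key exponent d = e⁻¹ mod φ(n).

4997

φ(n) = (p−1)(q−1) = 282·66 = 18612.
Need d with 257·d ≡ 1 (mod 18612). Apply the extended Euclidean algorithm:
18612 = 72×257 + 108
257 = 2×108 + 41
108 = 2×41 + 26
41 = 1×26 + 15
26 = 1×15 + 11
15 = 1×11 + 4
11 = 2×4 + 3
4 = 1×3 + 1
3 = 3×1 + 0
Back-substitute:
1 = 4 − 3
1 = −11 + 3·4
1 = 3·15 − 4·11
1 = −4·26 + 7·15
1 = 7·41 − 11·26
1 = −11·108 + 29·41
1 = 29·257 − 69·108
1 = −69·18612 + 4997·257
So 257·4997 ≡ 1 (mod 18612), hence d = 4997.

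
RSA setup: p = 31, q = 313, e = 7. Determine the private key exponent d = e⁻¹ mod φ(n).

8023

φ(n) = (p−1)(q−1) = 30·312 = 9360.
Need d with 7·d ≡ 1 (mod 9360). Apply the extended Euclidean algorithm:
9360 = 1337·7 + 1
7 = 7·1 + 0
Back-substitute:
1 = 9360 − 1337·7
So 7·(-1337) ≡ 1 (mod 9360), hence d ≡ -1337 ≡ 8023 (mod 9360).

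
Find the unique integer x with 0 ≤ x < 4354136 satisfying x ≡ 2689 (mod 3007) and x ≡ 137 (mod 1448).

Write x = 2689 + 3007·k. Then 3007·k ≡ 137 − 2689 ≡ 344 (mod 1448).
Need 3007⁻¹ mod 1448. Extended Euclid on (1448, 111):
1448 = 13*111 + 5
111 = 22*5 + 1
5 = 5*1 + 0
Back-substitute:
1 = 111 − 22·5
1 = −22·1448 + 287·111
3007⁻¹ ≡ 287 (mod 1448), so k ≡ 287·344 ≡ 264 (mod 1448).
x = 2689 + 3007·264 = 796537.

796537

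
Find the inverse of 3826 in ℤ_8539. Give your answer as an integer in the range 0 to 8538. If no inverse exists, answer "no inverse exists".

7894

Run Euclid on (8539, 3826):
8539 = 2·3826 + 887
3826 = 4·887 + 278
887 = 3·278 + 53
278 = 5·53 + 13
53 = 4·13 + 1
13 = 13·1 + 0
Since gcd(3826, 8539) = 1, back-substitute to write 1 as a combination:
1 = 53 − 4·13
1 = −4·278 + 21·53
1 = 21·887 − 67·278
1 = −67·3826 + 289·887
1 = 289·8539 − 645·3826
Hence 3826⁻¹ ≡ -645 ≡ 7894 (mod 8539).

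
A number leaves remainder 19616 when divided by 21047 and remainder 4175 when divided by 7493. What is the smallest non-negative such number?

104539018

Write x = 19616 + 21047·k. Then 21047·k ≡ 4175 − 19616 ≡ 7038 (mod 7493).
Need 21047⁻¹ mod 7493. Extended Euclid on (7493, 6061):
7493 = 1×6061 + 1432
6061 = 4×1432 + 333
1432 = 4×333 + 100
333 = 3×100 + 33
100 = 3×33 + 1
33 = 33×1 + 0
Back-substitute:
1 = 100 − 3·33
1 = −3·333 + 10·100
1 = 10·1432 − 43·333
1 = −43·6061 + 182·1432
1 = 182·7493 − 225·6061
21047⁻¹ ≡ 7268 (mod 7493), so k ≡ 7268·7038 ≡ 4966 (mod 7493).
x = 19616 + 21047·4966 = 104539018.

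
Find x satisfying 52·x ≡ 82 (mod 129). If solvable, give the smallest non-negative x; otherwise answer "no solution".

First find gcd(52, 129):
129 = 2×52 + 25
52 = 2×25 + 2
25 = 12×2 + 1
2 = 2×1 + 0
gcd = 1, so a unique solution mod 129 exists.
Back-substitute for the Bézout coefficients:
1 = 25 − 12·2
1 = −12·52 + 25·25
1 = 25·129 − 62·52
So 52·(-62) ≡ 1 (mod 129), giving 52⁻¹ ≡ 67.
x ≡ 52⁻¹·82 ≡ 67·82 ≡ 76 (mod 129).

76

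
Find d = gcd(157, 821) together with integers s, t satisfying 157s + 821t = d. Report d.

Euclidean algorithm:
821 = 5·157 + 36
157 = 4·36 + 13
36 = 2·13 + 10
13 = 1·10 + 3
10 = 3·3 + 1
3 = 3·1 + 0
gcd(157, 821) = 1.
Working backward:
1 = 10 − 3·3
1 = −3·13 + 4·10
1 = 4·36 − 11·13
1 = −11·157 + 48·36
1 = 48·821 − 251·157
So 1 = (48)·821 + (-251)·157.

1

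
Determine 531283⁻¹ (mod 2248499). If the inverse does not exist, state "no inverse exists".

Extended Euclidean algorithm:
2248499 = 4·531283 + 123367
531283 = 4·123367 + 37815
123367 = 3·37815 + 9922
37815 = 3·9922 + 8049
9922 = 1·8049 + 1873
8049 = 4·1873 + 557
1873 = 3·557 + 202
557 = 2·202 + 153
202 = 1·153 + 49
153 = 3·49 + 6
49 = 8·6 + 1
6 = 6·1 + 0
Since gcd(531283, 2248499) = 1, back-substitute to write 1 as a combination:
1 = 49 − 8·6
1 = −8·153 + 25·49
1 = 25·202 − 33·153
1 = −33·557 + 91·202
1 = 91·1873 − 306·557
1 = −306·8049 + 1315·1873
1 = 1315·9922 − 1621·8049
1 = −1621·37815 + 6178·9922
1 = 6178·123367 − 20155·37815
1 = −20155·531283 + 86798·123367
1 = 86798·2248499 − 367347·531283
So 531283·(-367347) ≡ 1 (mod 2248499), and -367347 ≡ 1881152 (mod 2248499).

1881152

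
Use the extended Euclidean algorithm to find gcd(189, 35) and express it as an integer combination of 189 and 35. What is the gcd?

7

Apply Euclid's algorithm to 189 and 35:
189 = 5×35 + 14
35 = 2×14 + 7
14 = 2×7 + 0
gcd(189, 35) = 7.
Working backward:
7 = 35 − 2·14
7 = −2·189 + 11·35
So 7 = (-2)·189 + (11)·35.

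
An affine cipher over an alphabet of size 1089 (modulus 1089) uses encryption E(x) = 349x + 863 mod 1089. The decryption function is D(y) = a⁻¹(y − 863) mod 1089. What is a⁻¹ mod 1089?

gcd(1089, 349) by repeated division:
1089 = 3×349 + 42
349 = 8×42 + 13
42 = 3×13 + 3
13 = 4×3 + 1
3 = 3×1 + 0
Since gcd(349, 1089) = 1, back-substitute to write 1 as a combination:
1 = 13 − 4·3
1 = −4·42 + 13·13
1 = 13·349 − 108·42
1 = −108·1089 + 337·349
So 349·337 ≡ 1 (mod 1089).

337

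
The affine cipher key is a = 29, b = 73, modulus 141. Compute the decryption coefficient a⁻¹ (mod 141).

107

Run Euclid on (141, 29):
141 = 4×29 + 25
29 = 1×25 + 4
25 = 6×4 + 1
4 = 4×1 + 0
gcd = 1, so the inverse exists. Back-substitute:
1 = 25 − 6·4
1 = −6·29 + 7·25
1 = 7·141 − 34·29
So 29·(-34) ≡ 1 (mod 141), and -34 ≡ 107 (mod 141).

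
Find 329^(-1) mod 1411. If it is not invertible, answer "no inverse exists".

Run Euclid on (1411, 329):
1411 = 4·329 + 95
329 = 3·95 + 44
95 = 2·44 + 7
44 = 6·7 + 2
7 = 3·2 + 1
2 = 2·1 + 0
Since gcd(329, 1411) = 1, back-substitute to write 1 as a combination:
1 = 7 − 3·2
1 = −3·44 + 19·7
1 = 19·95 − 41·44
1 = −41·329 + 142·95
1 = 142·1411 − 609·329
Hence 329⁻¹ ≡ -609 ≡ 802 (mod 1411).

802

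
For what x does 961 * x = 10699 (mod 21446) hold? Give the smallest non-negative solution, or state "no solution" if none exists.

20319

First find gcd(961, 21446):
21446 = 22×961 + 304
961 = 3×304 + 49
304 = 6×49 + 10
49 = 4×10 + 9
10 = 1×9 + 1
9 = 9×1 + 0
gcd = 1, so a unique solution mod 21446 exists.
Back-substitute for the Bézout coefficients:
1 = 10 − 9
1 = −49 + 5·10
1 = 5·304 − 31·49
1 = −31·961 + 98·304
1 = 98·21446 − 2187·961
So 961·(-2187) ≡ 1 (mod 21446), giving 961⁻¹ ≡ 19259.
x ≡ 961⁻¹·10699 ≡ 19259·10699 ≡ 20319 (mod 21446).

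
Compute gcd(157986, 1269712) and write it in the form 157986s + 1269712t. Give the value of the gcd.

2

Apply Euclid's algorithm to 1269712 and 157986:
1269712 = 8×157986 + 5824
157986 = 27×5824 + 738
5824 = 7×738 + 658
738 = 1×658 + 80
658 = 8×80 + 18
80 = 4×18 + 8
18 = 2×8 + 2
8 = 4×2 + 0
gcd(157986, 1269712) = 2.
Back-substituting:
2 = 18 − 2·8
2 = −2·80 + 9·18
2 = 9·658 − 74·80
2 = −74·738 + 83·658
2 = 83·5824 − 655·738
2 = −655·157986 + 17768·5824
2 = 17768·1269712 − 142799·157986
So 2 = (17768)·1269712 + (-142799)·157986.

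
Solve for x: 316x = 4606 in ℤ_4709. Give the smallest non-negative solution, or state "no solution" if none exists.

First find gcd(316, 4709):
4709 = 14*316 + 285
316 = 1*285 + 31
285 = 9*31 + 6
31 = 5*6 + 1
6 = 6*1 + 0
gcd = 1, so a unique solution mod 4709 exists.
Back-substitute for the Bézout coefficients:
1 = 31 − 5·6
1 = −5·285 + 46·31
1 = 46·316 − 51·285
1 = −51·4709 + 760·316
So 316·(760) ≡ 1 (mod 4709), giving 316⁻¹ ≡ 760.
x ≡ 316⁻¹·4606 ≡ 760·4606 ≡ 1773 (mod 4709).

1773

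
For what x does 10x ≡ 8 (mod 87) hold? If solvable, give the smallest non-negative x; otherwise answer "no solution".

First find gcd(10, 87):
87 = 8·10 + 7
10 = 1·7 + 3
7 = 2·3 + 1
3 = 3·1 + 0
gcd = 1, so a unique solution mod 87 exists.
Back-substitute for the Bézout coefficients:
1 = 7 − 2·3
1 = −2·10 + 3·7
1 = 3·87 − 26·10
So 10·(-26) ≡ 1 (mod 87), giving 10⁻¹ ≡ 61.
x ≡ 10⁻¹·8 ≡ 61·8 ≡ 53 (mod 87).

53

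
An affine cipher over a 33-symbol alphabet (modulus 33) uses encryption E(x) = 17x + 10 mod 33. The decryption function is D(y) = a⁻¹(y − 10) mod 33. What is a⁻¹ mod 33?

2

Apply the Euclidean algorithm to 33 and 17:
33 = 1*17 + 16
17 = 1*16 + 1
16 = 16*1 + 0
The gcd is 1. Working backward:
1 = 17 − 16
1 = −33 + 2·17
So 17·2 ≡ 1 (mod 33).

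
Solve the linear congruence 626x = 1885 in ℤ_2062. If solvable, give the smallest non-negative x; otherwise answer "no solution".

no solution

gcd(626, 2062):
2062 = 3·626 + 184
626 = 3·184 + 74
184 = 2·74 + 36
74 = 2·36 + 2
36 = 18·2 + 0
gcd = 2, but 2 ∤ 1885, so the congruence has no solution.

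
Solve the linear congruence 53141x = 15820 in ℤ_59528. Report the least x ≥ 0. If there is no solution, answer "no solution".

51156

First find gcd(53141, 59528):
59528 = 1·53141 + 6387
53141 = 8·6387 + 2045
6387 = 3·2045 + 252
2045 = 8·252 + 29
252 = 8·29 + 20
29 = 1·20 + 9
20 = 2·9 + 2
9 = 4·2 + 1
2 = 2·1 + 0
gcd = 1, so a unique solution mod 59528 exists.
Back-substitute for the Bézout coefficients:
1 = 9 − 4·2
1 = −4·20 + 9·9
1 = 9·29 − 13·20
1 = −13·252 + 113·29
1 = 113·2045 − 917·252
1 = −917·6387 + 2864·2045
1 = 2864·53141 − 23829·6387
1 = −23829·59528 + 26693·53141
So 53141·(26693) ≡ 1 (mod 59528), giving 53141⁻¹ ≡ 26693.
x ≡ 53141⁻¹·15820 ≡ 26693·15820 ≡ 51156 (mod 59528).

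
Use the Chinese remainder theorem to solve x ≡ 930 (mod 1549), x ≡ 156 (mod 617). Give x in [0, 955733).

625177

Write x = 930 + 1549·k. Then 1549·k ≡ 156 − 930 ≡ 460 (mod 617).
Need 1549⁻¹ mod 617. Extended Euclid on (617, 315):
617 = 1*315 + 302
315 = 1*302 + 13
302 = 23*13 + 3
13 = 4*3 + 1
3 = 3*1 + 0
Back-substitute:
1 = 13 − 4·3
1 = −4·302 + 93·13
1 = 93·315 − 97·302
1 = −97·617 + 190·315
1549⁻¹ ≡ 190 (mod 617), so k ≡ 190·460 ≡ 403 (mod 617).
x = 930 + 1549·403 = 625177.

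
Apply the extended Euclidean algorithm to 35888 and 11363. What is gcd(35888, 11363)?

1

Apply Euclid's algorithm to 35888 and 11363:
35888 = 3×11363 + 1799
11363 = 6×1799 + 569
1799 = 3×569 + 92
569 = 6×92 + 17
92 = 5×17 + 7
17 = 2×7 + 3
7 = 2×3 + 1
3 = 3×1 + 0
gcd(35888, 11363) = 1.
Back-substituting:
1 = 7 − 2·3
1 = −2·17 + 5·7
1 = 5·92 − 27·17
1 = −27·569 + 167·92
1 = 167·1799 − 528·569
1 = −528·11363 + 3335·1799
1 = 3335·35888 − 10533·11363
So 1 = (3335)·35888 + (-10533)·11363.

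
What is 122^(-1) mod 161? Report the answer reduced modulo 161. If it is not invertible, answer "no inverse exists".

gcd(161, 122) by repeated division:
161 = 1·122 + 39
122 = 3·39 + 5
39 = 7·5 + 4
5 = 1·4 + 1
4 = 4·1 + 0
The gcd is 1. Working backward:
1 = 5 − 4
1 = −39 + 8·5
1 = 8·122 − 25·39
1 = −25·161 + 33·122
So 122·33 ≡ 1 (mod 161).

33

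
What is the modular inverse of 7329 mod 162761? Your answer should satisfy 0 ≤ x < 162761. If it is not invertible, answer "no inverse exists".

Apply the Euclidean algorithm to 162761 and 7329:
162761 = 22*7329 + 1523
7329 = 4*1523 + 1237
1523 = 1*1237 + 286
1237 = 4*286 + 93
286 = 3*93 + 7
93 = 13*7 + 2
7 = 3*2 + 1
2 = 2*1 + 0
gcd = 1, so the inverse exists. Back-substitute:
1 = 7 − 3·2
1 = −3·93 + 40·7
1 = 40·286 − 123·93
1 = −123·1237 + 532·286
1 = 532·1523 − 655·1237
1 = −655·7329 + 3152·1523
1 = 3152·162761 − 69999·7329
Thus 7329·(-69999) ≡ 1 (mod 162761); reducing, -69999 mod 162761 = 92762.

92762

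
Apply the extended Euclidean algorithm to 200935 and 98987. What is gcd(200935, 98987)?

Apply Euclid's algorithm to 200935 and 98987:
200935 = 2·98987 + 2961
98987 = 33·2961 + 1274
2961 = 2·1274 + 413
1274 = 3·413 + 35
413 = 11·35 + 28
35 = 1·28 + 7
28 = 4·7 + 0
gcd(200935, 98987) = 7.
Working backward:
7 = 35 − 28
7 = −413 + 12·35
7 = 12·1274 − 37·413
7 = −37·2961 + 86·1274
7 = 86·98987 − 2875·2961
7 = −2875·200935 + 5836·98987
So 7 = (-2875)·200935 + (5836)·98987.

7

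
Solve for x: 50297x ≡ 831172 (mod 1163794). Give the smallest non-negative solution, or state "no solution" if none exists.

927220

First find gcd(50297, 1163794):
1163794 = 23*50297 + 6963
50297 = 7*6963 + 1556
6963 = 4*1556 + 739
1556 = 2*739 + 78
739 = 9*78 + 37
78 = 2*37 + 4
37 = 9*4 + 1
4 = 4*1 + 0
gcd = 1, so a unique solution mod 1163794 exists.
Back-substitute for the Bézout coefficients:
1 = 37 − 9·4
1 = −9·78 + 19·37
1 = 19·739 − 180·78
1 = −180·1556 + 379·739
1 = 379·6963 − 1696·1556
1 = −1696·50297 + 12251·6963
1 = 12251·1163794 − 283469·50297
So 50297·(-283469) ≡ 1 (mod 1163794), giving 50297⁻¹ ≡ 880325.
x ≡ 50297⁻¹·831172 ≡ 880325·831172 ≡ 927220 (mod 1163794).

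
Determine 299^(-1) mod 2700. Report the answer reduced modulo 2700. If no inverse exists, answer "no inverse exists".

Apply the Euclidean algorithm to 2700 and 299:
2700 = 9×299 + 9
299 = 33×9 + 2
9 = 4×2 + 1
2 = 2×1 + 0
Since gcd(299, 2700) = 1, back-substitute to write 1 as a combination:
1 = 9 − 4·2
1 = −4·299 + 133·9
1 = 133·2700 − 1201·299
So 299·(-1201) ≡ 1 (mod 2700), and -1201 ≡ 1499 (mod 2700).

1499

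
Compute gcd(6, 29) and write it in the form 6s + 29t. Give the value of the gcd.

1

Apply Euclid's algorithm to 29 and 6:
29 = 4·6 + 5
6 = 1·5 + 1
5 = 5·1 + 0
gcd(6, 29) = 1.
Express as a combination:
1 = 6 − 5
1 = −29 + 5·6
So 1 = (-1)·29 + (5)·6.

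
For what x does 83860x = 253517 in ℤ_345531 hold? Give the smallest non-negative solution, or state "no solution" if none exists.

136934

First find gcd(83860, 345531):
345531 = 4·83860 + 10091
83860 = 8·10091 + 3132
10091 = 3·3132 + 695
3132 = 4·695 + 352
695 = 1·352 + 343
352 = 1·343 + 9
343 = 38·9 + 1
9 = 9·1 + 0
gcd = 1, so a unique solution mod 345531 exists.
Back-substitute for the Bézout coefficients:
1 = 343 − 38·9
1 = −38·352 + 39·343
1 = 39·695 − 77·352
1 = −77·3132 + 347·695
1 = 347·10091 − 1118·3132
1 = −1118·83860 + 9291·10091
1 = 9291·345531 − 38282·83860
So 83860·(-38282) ≡ 1 (mod 345531), giving 83860⁻¹ ≡ 307249.
x ≡ 83860⁻¹·253517 ≡ 307249·253517 ≡ 136934 (mod 345531).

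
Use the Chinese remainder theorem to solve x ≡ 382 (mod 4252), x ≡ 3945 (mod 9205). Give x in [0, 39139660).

Write x = 382 + 4252·k. Then 4252·k ≡ 3945 − 382 ≡ 3563 (mod 9205).
Need 4252⁻¹ mod 9205. Extended Euclid on (9205, 4252):
9205 = 2·4252 + 701
4252 = 6·701 + 46
701 = 15·46 + 11
46 = 4·11 + 2
11 = 5·2 + 1
2 = 2·1 + 0
Back-substitute:
1 = 11 − 5·2
1 = −5·46 + 21·11
1 = 21·701 − 320·46
1 = −320·4252 + 1941·701
1 = 1941·9205 − 4202·4252
4252⁻¹ ≡ 5003 (mod 9205), so k ≡ 5003·3563 ≡ 4809 (mod 9205).
x = 382 + 4252·4809 = 20448250.

20448250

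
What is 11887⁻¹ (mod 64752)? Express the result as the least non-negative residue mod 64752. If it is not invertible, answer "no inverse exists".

Apply the Euclidean algorithm to 64752 and 11887:
64752 = 5·11887 + 5317
11887 = 2·5317 + 1253
5317 = 4·1253 + 305
1253 = 4·305 + 33
305 = 9·33 + 8
33 = 4·8 + 1
8 = 8·1 + 0
The gcd is 1. Working backward:
1 = 33 − 4·8
1 = −4·305 + 37·33
1 = 37·1253 − 152·305
1 = −152·5317 + 645·1253
1 = 645·11887 − 1442·5317
1 = −1442·64752 + 7855·11887
So 11887·7855 ≡ 1 (mod 64752).

7855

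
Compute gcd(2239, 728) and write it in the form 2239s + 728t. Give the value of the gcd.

1

Repeated division:
2239 = 3*728 + 55
728 = 13*55 + 13
55 = 4*13 + 3
13 = 4*3 + 1
3 = 3*1 + 0
gcd(2239, 728) = 1.
Express as a combination:
1 = 13 − 4·3
1 = −4·55 + 17·13
1 = 17·728 − 225·55
1 = −225·2239 + 692·728
So 1 = (-225)·2239 + (692)·728.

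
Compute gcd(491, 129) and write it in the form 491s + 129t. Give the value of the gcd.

1

Repeated division:
491 = 3*129 + 104
129 = 1*104 + 25
104 = 4*25 + 4
25 = 6*4 + 1
4 = 4*1 + 0
gcd(491, 129) = 1.
Working backward:
1 = 25 − 6·4
1 = −6·104 + 25·25
1 = 25·129 − 31·104
1 = −31·491 + 118·129
So 1 = (-31)·491 + (118)·129.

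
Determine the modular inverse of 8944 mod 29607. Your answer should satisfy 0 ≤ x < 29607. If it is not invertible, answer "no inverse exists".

5644

Extended Euclidean algorithm:
29607 = 3*8944 + 2775
8944 = 3*2775 + 619
2775 = 4*619 + 299
619 = 2*299 + 21
299 = 14*21 + 5
21 = 4*5 + 1
5 = 5*1 + 0
gcd = 1, so the inverse exists. Back-substitute:
1 = 21 − 4·5
1 = −4·299 + 57·21
1 = 57·619 − 118·299
1 = −118·2775 + 529·619
1 = 529·8944 − 1705·2775
1 = −1705·29607 + 5644·8944
So 8944·5644 ≡ 1 (mod 29607).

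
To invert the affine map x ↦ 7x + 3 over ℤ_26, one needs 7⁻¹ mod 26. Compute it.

15

Run Euclid on (26, 7):
26 = 3×7 + 5
7 = 1×5 + 2
5 = 2×2 + 1
2 = 2×1 + 0
The gcd is 1. Working backward:
1 = 5 − 2·2
1 = −2·7 + 3·5
1 = 3·26 − 11·7
Hence 7⁻¹ ≡ -11 ≡ 15 (mod 26).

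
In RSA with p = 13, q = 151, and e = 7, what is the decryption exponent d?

φ(n) = (p−1)(q−1) = 12·150 = 1800.
Need d with 7·d ≡ 1 (mod 1800). Apply the extended Euclidean algorithm:
1800 = 257×7 + 1
7 = 7×1 + 0
Back-substitute:
1 = 1800 − 257·7
So 7·(-257) ≡ 1 (mod 1800), hence d ≡ -257 ≡ 1543 (mod 1800).

1543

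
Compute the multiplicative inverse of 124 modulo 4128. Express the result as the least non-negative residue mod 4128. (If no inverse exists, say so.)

Euclidean algorithm on 4128, 124:
4128 = 33×124 + 36
124 = 3×36 + 16
36 = 2×16 + 4
16 = 4×4 + 0
gcd(124, 4128) = 4 ≠ 1, so 124 has no multiplicative inverse modulo 4128.

no inverse exists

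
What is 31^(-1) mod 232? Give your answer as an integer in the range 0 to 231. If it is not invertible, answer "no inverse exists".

15

Run Euclid on (232, 31):
232 = 7*31 + 15
31 = 2*15 + 1
15 = 15*1 + 0
gcd = 1, so the inverse exists. Back-substitute:
1 = 31 − 2·15
1 = −2·232 + 15·31
So 31·15 ≡ 1 (mod 232).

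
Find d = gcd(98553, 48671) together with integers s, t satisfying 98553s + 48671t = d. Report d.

7

Apply Euclid's algorithm to 98553 and 48671:
98553 = 2·48671 + 1211
48671 = 40·1211 + 231
1211 = 5·231 + 56
231 = 4·56 + 7
56 = 8·7 + 0
gcd(98553, 48671) = 7.
Back-substituting:
7 = 231 − 4·56
7 = −4·1211 + 21·231
7 = 21·48671 − 844·1211
7 = −844·98553 + 1709·48671
So 7 = (-844)·98553 + (1709)·48671.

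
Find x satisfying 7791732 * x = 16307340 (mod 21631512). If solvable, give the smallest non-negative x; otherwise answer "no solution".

First find gcd(7791732, 21631512):
21631512 = 2×7791732 + 6048048
7791732 = 1×6048048 + 1743684
6048048 = 3×1743684 + 816996
1743684 = 2×816996 + 109692
816996 = 7×109692 + 49152
109692 = 2×49152 + 11388
49152 = 4×11388 + 3600
11388 = 3×3600 + 588
3600 = 6×588 + 72
588 = 8×72 + 12
72 = 6×12 + 0
gcd = 12 and 12 | 16307340, so solutions exist. Divide through by 12: 649311x ≡ 1358945 (mod 1802626).
Now find 649311⁻¹ mod 1802626:
1802626 = 2*649311 + 504004
649311 = 1*504004 + 145307
504004 = 3*145307 + 68083
145307 = 2*68083 + 9141
68083 = 7*9141 + 4096
9141 = 2*4096 + 949
4096 = 4*949 + 300
949 = 3*300 + 49
300 = 6*49 + 6
49 = 8*6 + 1
6 = 6*1 + 0
Back-substitute:
1 = 49 − 8·6
1 = −8·300 + 49·49
1 = 49·949 − 155·300
1 = −155·4096 + 669·949
1 = 669·9141 − 1493·4096
1 = −1493·68083 + 11120·9141
1 = 11120·145307 − 23733·68083
1 = −23733·504004 + 82319·145307
1 = 82319·649311 − 106052·504004
1 = −106052·1802626 + 294423·649311
So 649311⁻¹ ≡ 294423 (mod 1802626).
Then x ≡ 294423·1358945 ≡ 1007279 (mod 1802626); the smallest non-negative solution is x = 1007279.

1007279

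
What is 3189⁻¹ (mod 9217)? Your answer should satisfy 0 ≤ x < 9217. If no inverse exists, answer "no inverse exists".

gcd(9217, 3189) by repeated division:
9217 = 2*3189 + 2839
3189 = 1*2839 + 350
2839 = 8*350 + 39
350 = 8*39 + 38
39 = 1*38 + 1
38 = 38*1 + 0
gcd = 1, so the inverse exists. Back-substitute:
1 = 39 − 38
1 = −350 + 9·39
1 = 9·2839 − 73·350
1 = −73·3189 + 82·2839
1 = 82·9217 − 237·3189
Thus 3189·(-237) ≡ 1 (mod 9217); reducing, -237 mod 9217 = 8980.

8980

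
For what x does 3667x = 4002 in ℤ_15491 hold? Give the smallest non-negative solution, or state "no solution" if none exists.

First find gcd(3667, 15491):
15491 = 4×3667 + 823
3667 = 4×823 + 375
823 = 2×375 + 73
375 = 5×73 + 10
73 = 7×10 + 3
10 = 3×3 + 1
3 = 3×1 + 0
gcd = 1, so a unique solution mod 15491 exists.
Back-substitute for the Bézout coefficients:
1 = 10 − 3·3
1 = −3·73 + 22·10
1 = 22·375 − 113·73
1 = −113·823 + 248·375
1 = 248·3667 − 1105·823
1 = −1105·15491 + 4668·3667
So 3667·(4668) ≡ 1 (mod 15491), giving 3667⁻¹ ≡ 4668.
x ≡ 3667⁻¹·4002 ≡ 4668·4002 ≡ 14681 (mod 15491).

14681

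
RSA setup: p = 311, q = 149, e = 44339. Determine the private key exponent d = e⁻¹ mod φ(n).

φ(n) = (p−1)(q−1) = 310·148 = 45880.
Need d with 44339·d ≡ 1 (mod 45880). Apply the extended Euclidean algorithm:
45880 = 1*44339 + 1541
44339 = 28*1541 + 1191
1541 = 1*1191 + 350
1191 = 3*350 + 141
350 = 2*141 + 68
141 = 2*68 + 5
68 = 13*5 + 3
5 = 1*3 + 2
3 = 1*2 + 1
2 = 2*1 + 0
Back-substitute:
1 = 3 − 2
1 = −5 + 2·3
1 = 2·68 − 27·5
1 = −27·141 + 56·68
1 = 56·350 − 139·141
1 = −139·1191 + 473·350
1 = 473·1541 − 612·1191
1 = −612·44339 + 17609·1541
1 = 17609·45880 − 18221·44339
So 44339·(-18221) ≡ 1 (mod 45880), hence d ≡ -18221 ≡ 27659 (mod 45880).

27659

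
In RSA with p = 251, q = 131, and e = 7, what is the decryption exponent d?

4643

φ(n) = (p−1)(q−1) = 250·130 = 32500.
Need d with 7·d ≡ 1 (mod 32500). Apply the extended Euclidean algorithm:
32500 = 4642×7 + 6
7 = 1×6 + 1
6 = 6×1 + 0
Back-substitute:
1 = 7 − 6
1 = −32500 + 4643·7
So 7·4643 ≡ 1 (mod 32500), hence d = 4643.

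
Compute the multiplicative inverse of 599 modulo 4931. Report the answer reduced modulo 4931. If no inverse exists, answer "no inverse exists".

Extended Euclidean algorithm:
4931 = 8·599 + 139
599 = 4·139 + 43
139 = 3·43 + 10
43 = 4·10 + 3
10 = 3·3 + 1
3 = 3·1 + 0
Since gcd(599, 4931) = 1, back-substitute to write 1 as a combination:
1 = 10 − 3·3
1 = −3·43 + 13·10
1 = 13·139 − 42·43
1 = −42·599 + 181·139
1 = 181·4931 − 1490·599
Thus 599·(-1490) ≡ 1 (mod 4931); reducing, -1490 mod 4931 = 3441.

3441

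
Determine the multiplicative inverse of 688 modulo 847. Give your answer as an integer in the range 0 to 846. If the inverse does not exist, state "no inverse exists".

277

Extended Euclidean algorithm:
847 = 1·688 + 159
688 = 4·159 + 52
159 = 3·52 + 3
52 = 17·3 + 1
3 = 3·1 + 0
Since gcd(688, 847) = 1, back-substitute to write 1 as a combination:
1 = 52 − 17·3
1 = −17·159 + 52·52
1 = 52·688 − 225·159
1 = −225·847 + 277·688
So 688·277 ≡ 1 (mod 847).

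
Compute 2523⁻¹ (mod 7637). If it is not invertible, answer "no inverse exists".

Apply the Euclidean algorithm to 7637 and 2523:
7637 = 3·2523 + 68
2523 = 37·68 + 7
68 = 9·7 + 5
7 = 1·5 + 2
5 = 2·2 + 1
2 = 2·1 + 0
gcd = 1, so the inverse exists. Back-substitute:
1 = 5 − 2·2
1 = −2·7 + 3·5
1 = 3·68 − 29·7
1 = −29·2523 + 1076·68
1 = 1076·7637 − 3257·2523
Hence 2523⁻¹ ≡ -3257 ≡ 4380 (mod 7637).

4380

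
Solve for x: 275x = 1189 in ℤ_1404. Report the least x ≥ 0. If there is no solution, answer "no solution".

1199

First find gcd(275, 1404):
1404 = 5*275 + 29
275 = 9*29 + 14
29 = 2*14 + 1
14 = 14*1 + 0
gcd = 1, so a unique solution mod 1404 exists.
Back-substitute for the Bézout coefficients:
1 = 29 − 2·14
1 = −2·275 + 19·29
1 = 19·1404 − 97·275
So 275·(-97) ≡ 1 (mod 1404), giving 275⁻¹ ≡ 1307.
x ≡ 275⁻¹·1189 ≡ 1307·1189 ≡ 1199 (mod 1404).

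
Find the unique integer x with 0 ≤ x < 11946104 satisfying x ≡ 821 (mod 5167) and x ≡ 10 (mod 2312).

Write x = 821 + 5167·k. Then 5167·k ≡ 10 − 821 ≡ 1501 (mod 2312).
Need 5167⁻¹ mod 2312. Extended Euclid on (2312, 543):
2312 = 4*543 + 140
543 = 3*140 + 123
140 = 1*123 + 17
123 = 7*17 + 4
17 = 4*4 + 1
4 = 4*1 + 0
Back-substitute:
1 = 17 − 4·4
1 = −4·123 + 29·17
1 = 29·140 − 33·123
1 = −33·543 + 128·140
1 = 128·2312 − 545·543
5167⁻¹ ≡ 1767 (mod 2312), so k ≡ 1767·1501 ≡ 403 (mod 2312).
x = 821 + 5167·403 = 2083122.

2083122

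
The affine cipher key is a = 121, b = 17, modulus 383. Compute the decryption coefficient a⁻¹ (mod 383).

Extended Euclidean algorithm:
383 = 3·121 + 20
121 = 6·20 + 1
20 = 20·1 + 0
gcd = 1, so the inverse exists. Back-substitute:
1 = 121 − 6·20
1 = −6·383 + 19·121
So 121·19 ≡ 1 (mod 383).

19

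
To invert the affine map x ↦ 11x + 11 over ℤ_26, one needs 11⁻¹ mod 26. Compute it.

Apply the Euclidean algorithm to 26 and 11:
26 = 2·11 + 4
11 = 2·4 + 3
4 = 1·3 + 1
3 = 3·1 + 0
gcd = 1, so the inverse exists. Back-substitute:
1 = 4 − 3
1 = −11 + 3·4
1 = 3·26 − 7·11
Hence 11⁻¹ ≡ -7 ≡ 19 (mod 26).

19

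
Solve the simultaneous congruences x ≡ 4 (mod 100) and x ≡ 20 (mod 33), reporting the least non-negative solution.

Write x = 4 + 100·k. Then 100·k ≡ 20 − 4 ≡ 16 (mod 33).
Need 100⁻¹ mod 33. Extended Euclid on (33, 1):
33 = 33·1 + 0
100⁻¹ ≡ 1 (mod 33), so k ≡ 1·16 ≡ 16 (mod 33).
x = 4 + 100·16 = 1604.

1604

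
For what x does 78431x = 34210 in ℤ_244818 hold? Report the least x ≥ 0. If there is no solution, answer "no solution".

First find gcd(78431, 244818):
244818 = 3*78431 + 9525
78431 = 8*9525 + 2231
9525 = 4*2231 + 601
2231 = 3*601 + 428
601 = 1*428 + 173
428 = 2*173 + 82
173 = 2*82 + 9
82 = 9*9 + 1
9 = 9*1 + 0
gcd = 1, so a unique solution mod 244818 exists.
Back-substitute for the Bézout coefficients:
1 = 82 − 9·9
1 = −9·173 + 19·82
1 = 19·428 − 47·173
1 = −47·601 + 66·428
1 = 66·2231 − 245·601
1 = −245·9525 + 1046·2231
1 = 1046·78431 − 8613·9525
1 = −8613·244818 + 26885·78431
So 78431·(26885) ≡ 1 (mod 244818), giving 78431⁻¹ ≡ 26885.
x ≡ 78431⁻¹·34210 ≡ 26885·34210 ≡ 199442 (mod 244818).

199442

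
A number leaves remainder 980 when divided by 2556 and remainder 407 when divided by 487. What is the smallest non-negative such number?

Write x = 980 + 2556·k. Then 2556·k ≡ 407 − 980 ≡ 401 (mod 487).
Need 2556⁻¹ mod 487. Extended Euclid on (487, 121):
487 = 4×121 + 3
121 = 40×3 + 1
3 = 3×1 + 0
Back-substitute:
1 = 121 − 40·3
1 = −40·487 + 161·121
2556⁻¹ ≡ 161 (mod 487), so k ≡ 161·401 ≡ 277 (mod 487).
x = 980 + 2556·277 = 708992.

708992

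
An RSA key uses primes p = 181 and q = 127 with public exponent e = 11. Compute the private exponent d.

φ(n) = (p−1)(q−1) = 180·126 = 22680.
Need d with 11·d ≡ 1 (mod 22680). Apply the extended Euclidean algorithm:
22680 = 2061×11 + 9
11 = 1×9 + 2
9 = 4×2 + 1
2 = 2×1 + 0
Back-substitute:
1 = 9 − 4·2
1 = −4·11 + 5·9
1 = 5·22680 − 10309·11
So 11·(-10309) ≡ 1 (mod 22680), hence d ≡ -10309 ≡ 12371 (mod 22680).

12371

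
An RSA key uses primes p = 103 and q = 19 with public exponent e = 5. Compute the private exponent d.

1469

φ(n) = (p−1)(q−1) = 102·18 = 1836.
Need d with 5·d ≡ 1 (mod 1836). Apply the extended Euclidean algorithm:
1836 = 367*5 + 1
5 = 5*1 + 0
Back-substitute:
1 = 1836 − 367·5
So 5·(-367) ≡ 1 (mod 1836), hence d ≡ -367 ≡ 1469 (mod 1836).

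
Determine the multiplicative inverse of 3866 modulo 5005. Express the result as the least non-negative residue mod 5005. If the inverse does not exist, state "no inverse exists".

Apply the Euclidean algorithm to 5005 and 3866:
5005 = 1*3866 + 1139
3866 = 3*1139 + 449
1139 = 2*449 + 241
449 = 1*241 + 208
241 = 1*208 + 33
208 = 6*33 + 10
33 = 3*10 + 3
10 = 3*3 + 1
3 = 3*1 + 0
The gcd is 1. Working backward:
1 = 10 − 3·3
1 = −3·33 + 10·10
1 = 10·208 − 63·33
1 = −63·241 + 73·208
1 = 73·449 − 136·241
1 = −136·1139 + 345·449
1 = 345·3866 − 1171·1139
1 = −1171·5005 + 1516·3866
So 3866·1516 ≡ 1 (mod 5005).

1516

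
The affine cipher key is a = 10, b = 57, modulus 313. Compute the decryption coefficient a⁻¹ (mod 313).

gcd(313, 10) by repeated division:
313 = 31*10 + 3
10 = 3*3 + 1
3 = 3*1 + 0
The gcd is 1. Working backward:
1 = 10 − 3·3
1 = −3·313 + 94·10
So 10·94 ≡ 1 (mod 313).

94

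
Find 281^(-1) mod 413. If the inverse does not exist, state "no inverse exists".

316

Extended Euclidean algorithm:
413 = 1·281 + 132
281 = 2·132 + 17
132 = 7·17 + 13
17 = 1·13 + 4
13 = 3·4 + 1
4 = 4·1 + 0
The gcd is 1. Working backward:
1 = 13 − 3·4
1 = −3·17 + 4·13
1 = 4·132 − 31·17
1 = −31·281 + 66·132
1 = 66·413 − 97·281
Thus 281·(-97) ≡ 1 (mod 413); reducing, -97 mod 413 = 316.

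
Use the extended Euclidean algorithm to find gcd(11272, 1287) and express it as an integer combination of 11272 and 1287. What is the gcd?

1

Repeated division:
11272 = 8·1287 + 976
1287 = 1·976 + 311
976 = 3·311 + 43
311 = 7·43 + 10
43 = 4·10 + 3
10 = 3·3 + 1
3 = 3·1 + 0
gcd(11272, 1287) = 1.
Back-substituting:
1 = 10 − 3·3
1 = −3·43 + 13·10
1 = 13·311 − 94·43
1 = −94·976 + 295·311
1 = 295·1287 − 389·976
1 = −389·11272 + 3407·1287
So 1 = (-389)·11272 + (3407)·1287.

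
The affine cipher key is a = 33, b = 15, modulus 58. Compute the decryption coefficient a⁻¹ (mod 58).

51

Run Euclid on (58, 33):
58 = 1·33 + 25
33 = 1·25 + 8
25 = 3·8 + 1
8 = 8·1 + 0
Since gcd(33, 58) = 1, back-substitute to write 1 as a combination:
1 = 25 − 3·8
1 = −3·33 + 4·25
1 = 4·58 − 7·33
Thus 33·(-7) ≡ 1 (mod 58); reducing, -7 mod 58 = 51.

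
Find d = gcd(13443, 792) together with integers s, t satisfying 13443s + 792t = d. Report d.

Euclidean algorithm:
13443 = 16·792 + 771
792 = 1·771 + 21
771 = 36·21 + 15
21 = 1·15 + 6
15 = 2·6 + 3
6 = 2·3 + 0
gcd(13443, 792) = 3.
Back-substituting:
3 = 15 − 2·6
3 = −2·21 + 3·15
3 = 3·771 − 110·21
3 = −110·792 + 113·771
3 = 113·13443 − 1918·792
So 3 = (113)·13443 + (-1918)·792.

3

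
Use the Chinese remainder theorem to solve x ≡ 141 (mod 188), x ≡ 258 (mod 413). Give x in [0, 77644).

3149

Write x = 141 + 188·k. Then 188·k ≡ 258 − 141 ≡ 117 (mod 413).
Need 188⁻¹ mod 413. Extended Euclid on (413, 188):
413 = 2*188 + 37
188 = 5*37 + 3
37 = 12*3 + 1
3 = 3*1 + 0
Back-substitute:
1 = 37 − 12·3
1 = −12·188 + 61·37
1 = 61·413 − 134·188
188⁻¹ ≡ 279 (mod 413), so k ≡ 279·117 ≡ 16 (mod 413).
x = 141 + 188·16 = 3149.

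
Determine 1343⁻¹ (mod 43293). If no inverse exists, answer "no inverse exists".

Run Euclid on (43293, 1343):
43293 = 32*1343 + 317
1343 = 4*317 + 75
317 = 4*75 + 17
75 = 4*17 + 7
17 = 2*7 + 3
7 = 2*3 + 1
3 = 3*1 + 0
The gcd is 1. Working backward:
1 = 7 − 2·3
1 = −2·17 + 5·7
1 = 5·75 − 22·17
1 = −22·317 + 93·75
1 = 93·1343 − 394·317
1 = −394·43293 + 12701·1343
So 1343·12701 ≡ 1 (mod 43293).

12701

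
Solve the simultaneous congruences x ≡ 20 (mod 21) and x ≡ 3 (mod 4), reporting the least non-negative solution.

83

Write x = 20 + 21·k. Then 21·k ≡ 3 − 20 ≡ 3 (mod 4).
Need 21⁻¹ mod 4. Extended Euclid on (4, 1):
4 = 4*1 + 0
21⁻¹ ≡ 1 (mod 4), so k ≡ 1·3 ≡ 3 (mod 4).
x = 20 + 21·3 = 83.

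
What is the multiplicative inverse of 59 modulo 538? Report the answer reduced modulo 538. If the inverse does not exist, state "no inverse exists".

Extended Euclidean algorithm:
538 = 9*59 + 7
59 = 8*7 + 3
7 = 2*3 + 1
3 = 3*1 + 0
Since gcd(59, 538) = 1, back-substitute to write 1 as a combination:
1 = 7 − 2·3
1 = −2·59 + 17·7
1 = 17·538 − 155·59
Thus 59·(-155) ≡ 1 (mod 538); reducing, -155 mod 538 = 383.

383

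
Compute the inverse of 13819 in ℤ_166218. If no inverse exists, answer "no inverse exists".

no inverse exists

Compute gcd(13819, 166218):
166218 = 12×13819 + 390
13819 = 35×390 + 169
390 = 2×169 + 52
169 = 3×52 + 13
52 = 4×13 + 0
Since gcd = 13 > 1, 13819 is not a unit mod 166218.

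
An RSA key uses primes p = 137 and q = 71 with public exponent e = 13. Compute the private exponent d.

2197

φ(n) = (p−1)(q−1) = 136·70 = 9520.
Need d with 13·d ≡ 1 (mod 9520). Apply the extended Euclidean algorithm:
9520 = 732·13 + 4
13 = 3·4 + 1
4 = 4·1 + 0
Back-substitute:
1 = 13 − 3·4
1 = −3·9520 + 2197·13
So 13·2197 ≡ 1 (mod 9520), hence d = 2197.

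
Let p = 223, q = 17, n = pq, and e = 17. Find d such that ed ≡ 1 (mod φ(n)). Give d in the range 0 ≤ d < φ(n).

φ(n) = (p−1)(q−1) = 222·16 = 3552.
Need d with 17·d ≡ 1 (mod 3552). Apply the extended Euclidean algorithm:
3552 = 208·17 + 16
17 = 1·16 + 1
16 = 16·1 + 0
Back-substitute:
1 = 17 − 16
1 = −3552 + 209·17
So 17·209 ≡ 1 (mod 3552), hence d = 209.

209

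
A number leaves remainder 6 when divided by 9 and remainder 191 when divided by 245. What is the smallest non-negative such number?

Write x = 6 + 9·k. Then 9·k ≡ 191 − 6 ≡ 185 (mod 245).
Need 9⁻¹ mod 245. Extended Euclid on (245, 9):
245 = 27×9 + 2
9 = 4×2 + 1
2 = 2×1 + 0
Back-substitute:
1 = 9 − 4·2
1 = −4·245 + 109·9
9⁻¹ ≡ 109 (mod 245), so k ≡ 109·185 ≡ 75 (mod 245).
x = 6 + 9·75 = 681.

681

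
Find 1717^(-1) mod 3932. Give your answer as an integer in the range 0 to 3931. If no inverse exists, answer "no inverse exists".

Apply the Euclidean algorithm to 3932 and 1717:
3932 = 2*1717 + 498
1717 = 3*498 + 223
498 = 2*223 + 52
223 = 4*52 + 15
52 = 3*15 + 7
15 = 2*7 + 1
7 = 7*1 + 0
gcd = 1, so the inverse exists. Back-substitute:
1 = 15 − 2·7
1 = −2·52 + 7·15
1 = 7·223 − 30·52
1 = −30·498 + 67·223
1 = 67·1717 − 231·498
1 = −231·3932 + 529·1717
So 1717·529 ≡ 1 (mod 3932).

529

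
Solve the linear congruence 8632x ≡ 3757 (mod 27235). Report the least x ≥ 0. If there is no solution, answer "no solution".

256

First find gcd(8632, 27235):
27235 = 3·8632 + 1339
8632 = 6·1339 + 598
1339 = 2·598 + 143
598 = 4·143 + 26
143 = 5·26 + 13
26 = 2·13 + 0
gcd = 13 and 13 | 3757, so solutions exist. Divide through by 13: 664x ≡ 289 (mod 2095).
Now find 664⁻¹ mod 2095:
2095 = 3*664 + 103
664 = 6*103 + 46
103 = 2*46 + 11
46 = 4*11 + 2
11 = 5*2 + 1
2 = 2*1 + 0
Back-substitute:
1 = 11 − 5·2
1 = −5·46 + 21·11
1 = 21·103 − 47·46
1 = −47·664 + 303·103
1 = 303·2095 − 956·664
So 664·(-956) ≡ 1 (mod 2095), i.e. 664⁻¹ ≡ 1139.
Then x ≡ 1139·289 ≡ 256 (mod 2095); the smallest non-negative solution is x = 256.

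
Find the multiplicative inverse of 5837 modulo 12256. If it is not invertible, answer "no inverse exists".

Extended Euclidean algorithm:
12256 = 2×5837 + 582
5837 = 10×582 + 17
582 = 34×17 + 4
17 = 4×4 + 1
4 = 4×1 + 0
gcd = 1, so the inverse exists. Back-substitute:
1 = 17 − 4·4
1 = −4·582 + 137·17
1 = 137·5837 − 1374·582
1 = −1374·12256 + 2885·5837
So 5837·2885 ≡ 1 (mod 12256).

2885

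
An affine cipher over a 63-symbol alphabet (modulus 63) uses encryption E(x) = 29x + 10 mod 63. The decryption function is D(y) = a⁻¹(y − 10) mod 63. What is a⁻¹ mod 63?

gcd(63, 29) by repeated division:
63 = 2·29 + 5
29 = 5·5 + 4
5 = 1·4 + 1
4 = 4·1 + 0
The gcd is 1. Working backward:
1 = 5 − 4
1 = −29 + 6·5
1 = 6·63 − 13·29
Thus 29·(-13) ≡ 1 (mod 63); reducing, -13 mod 63 = 50.

50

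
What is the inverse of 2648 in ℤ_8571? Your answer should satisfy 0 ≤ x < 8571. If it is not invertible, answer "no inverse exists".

Run Euclid on (8571, 2648):
8571 = 3*2648 + 627
2648 = 4*627 + 140
627 = 4*140 + 67
140 = 2*67 + 6
67 = 11*6 + 1
6 = 6*1 + 0
gcd = 1, so the inverse exists. Back-substitute:
1 = 67 − 11·6
1 = −11·140 + 23·67
1 = 23·627 − 103·140
1 = −103·2648 + 435·627
1 = 435·8571 − 1408·2648
Thus 2648·(-1408) ≡ 1 (mod 8571); reducing, -1408 mod 8571 = 7163.

7163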